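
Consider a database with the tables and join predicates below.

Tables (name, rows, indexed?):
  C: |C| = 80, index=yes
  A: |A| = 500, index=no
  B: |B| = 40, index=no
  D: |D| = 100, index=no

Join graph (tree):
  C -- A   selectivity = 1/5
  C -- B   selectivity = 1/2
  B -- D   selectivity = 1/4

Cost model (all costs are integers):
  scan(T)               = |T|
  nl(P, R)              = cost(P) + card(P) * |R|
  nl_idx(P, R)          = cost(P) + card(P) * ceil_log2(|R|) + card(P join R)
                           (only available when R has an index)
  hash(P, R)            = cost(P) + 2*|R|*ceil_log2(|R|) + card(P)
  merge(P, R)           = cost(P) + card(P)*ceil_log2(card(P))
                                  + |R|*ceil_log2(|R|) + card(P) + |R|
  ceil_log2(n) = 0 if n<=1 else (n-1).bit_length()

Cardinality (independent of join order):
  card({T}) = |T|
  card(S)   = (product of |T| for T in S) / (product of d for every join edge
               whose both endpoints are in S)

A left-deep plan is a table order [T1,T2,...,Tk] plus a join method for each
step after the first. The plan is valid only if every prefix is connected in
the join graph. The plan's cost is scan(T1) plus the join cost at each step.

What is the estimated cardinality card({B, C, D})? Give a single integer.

Tables in S: B(40), C(80), D(100)
Edges inside S: C-B(d=2), B-D(d=4)
numerator = 40 * 80 * 100 = 320000
denominator = 2 * 4 = 8
card(S) = 320000 / 8 = 40000

40000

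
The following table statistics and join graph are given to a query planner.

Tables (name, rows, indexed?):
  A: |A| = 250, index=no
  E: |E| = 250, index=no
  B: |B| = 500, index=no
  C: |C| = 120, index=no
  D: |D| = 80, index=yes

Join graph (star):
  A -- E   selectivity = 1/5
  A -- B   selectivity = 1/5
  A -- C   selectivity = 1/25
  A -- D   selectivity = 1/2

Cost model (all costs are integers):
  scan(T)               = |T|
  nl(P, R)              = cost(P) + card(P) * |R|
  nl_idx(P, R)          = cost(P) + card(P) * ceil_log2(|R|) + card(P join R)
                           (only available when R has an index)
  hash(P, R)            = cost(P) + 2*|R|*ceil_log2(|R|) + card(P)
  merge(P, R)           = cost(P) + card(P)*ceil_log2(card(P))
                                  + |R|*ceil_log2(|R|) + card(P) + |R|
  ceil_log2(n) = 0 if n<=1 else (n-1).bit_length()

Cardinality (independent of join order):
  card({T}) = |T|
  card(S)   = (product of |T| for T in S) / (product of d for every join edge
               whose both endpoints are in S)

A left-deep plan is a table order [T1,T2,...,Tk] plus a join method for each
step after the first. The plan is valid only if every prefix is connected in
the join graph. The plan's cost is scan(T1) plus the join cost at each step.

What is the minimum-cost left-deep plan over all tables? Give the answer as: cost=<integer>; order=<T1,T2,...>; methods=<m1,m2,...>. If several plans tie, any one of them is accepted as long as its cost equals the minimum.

cost=2465500; order=A,C,D,E,B; methods=hash,hash,hash,hash

Selinger DP (subsets sized 1..n):
  {A}: scan cost=250, card=250
  {E}: scan cost=250, card=250
  {B}: scan cost=500, card=500
  {C}: scan cost=120, card=120
  {D}: scan cost=80, card=80
  {AE}: card=12500; try (E,hash)→4500, (A,hash)→4500, (E,merge)→4750, (A,merge)→4750, (E,nl)→62750, (A,nl)→62750; best=4500 via (E,hash)
  {AB}: card=25000; try (A,hash)→5000, (B,merge)→7500, (A,merge)→7750, (B,hash)→9500, (B,nl)→125250, (A,nl)→125500; best=5000 via (A,hash)
  {AC}: card=1200; try (C,hash)→2180, (A,merge)→3330, (C,merge)→3460, (A,hash)→4240, (A,nl)→30120, (C,nl)→30250; best=2180 via (C,hash)
  {AD}: card=10000; try (D,hash)→1620, (A,merge)→2970, (D,merge)→3140, (A,hash)→4160, (D,nl_idx)→12000, (A,nl)→20080 …(+1); best=1620 via (D,hash)
  {ABE}: card=1250000; try (B,hash)→26000, (E,hash)→34000, (B,merge)→197000, (E,merge)→407250, (B,nl)→6254500, (E,nl)→6255000; best=26000 via (B,hash)
  {ACE}: card=60000; try (E,hash)→7380, (C,hash)→18680, (E,merge)→18830, (C,merge)→192960, (E,nl)→302180, (C,nl)→1504500; best=7380 via (E,hash)
  {ADE}: card=500000; try (E,hash)→15620, (D,hash)→18120, (E,merge)→153870, (D,merge)→192640, (D,nl_idx)→592000, (D,nl)→1004500 …(+1); best=15620 via (E,hash)
  {ABC}: card=120000; try (B,hash)→12380, (B,merge)→21580, (C,hash)→31680, (C,merge)→405960, (B,nl)→602180, (C,nl)→3005000; best=12380 via (B,hash)
  {ABD}: card=1000000; try (B,hash)→20620, (D,hash)→31120, (B,merge)→156620, (D,merge)→405640, (D,nl_idx)→1180000, (D,nl)→2005000 …(+1); best=20620 via (B,hash)
  {ACD}: card=48000; try (D,hash)→4500, (C,hash)→13300, (D,merge)→17220, (D,nl_idx)→58580, (D,nl)→98180, (C,merge)→152580 …(+1); best=4500 via (D,hash)
  {ABCE}: card=6000000; try (B,hash)→76380, (E,hash)→136380, (B,merge)→1032380, (C,hash)→1277680, (E,merge)→2174630, (C,merge)→27526960 …(+3); best=76380 via (B,hash)
  {ABDE}: card=50000000; try (B,hash)→524620, (E,hash)→1024620, (D,hash)→1277120, (B,merge)→10020620, (E,merge)→21022870, (D,merge)→27526640 …(+4); best=524620 via (B,hash)
  {ACDE}: card=2400000; try (E,hash)→56500, (D,hash)→68500, (C,hash)→517300, (E,merge)→822750, (D,merge)→1028020, (D,nl_idx)→2827380 …(+4); best=56500 via (E,hash)
  {ABCD}: card=4800000; try (B,hash)→61500, (D,hash)→133500, (B,merge)→825500, (C,hash)→1022300, (D,merge)→2173020, (D,nl_idx)→5652380 …(+4); best=61500 via (B,hash)
  {ABCDE}: card=240000000; try (B,hash)→2465500, (E,hash)→4865500, (D,hash)→6077500, (C,hash)→50526300, (B,merge)→55261500, (E,merge)→115263750 …(+7); best=2465500 via (B,hash)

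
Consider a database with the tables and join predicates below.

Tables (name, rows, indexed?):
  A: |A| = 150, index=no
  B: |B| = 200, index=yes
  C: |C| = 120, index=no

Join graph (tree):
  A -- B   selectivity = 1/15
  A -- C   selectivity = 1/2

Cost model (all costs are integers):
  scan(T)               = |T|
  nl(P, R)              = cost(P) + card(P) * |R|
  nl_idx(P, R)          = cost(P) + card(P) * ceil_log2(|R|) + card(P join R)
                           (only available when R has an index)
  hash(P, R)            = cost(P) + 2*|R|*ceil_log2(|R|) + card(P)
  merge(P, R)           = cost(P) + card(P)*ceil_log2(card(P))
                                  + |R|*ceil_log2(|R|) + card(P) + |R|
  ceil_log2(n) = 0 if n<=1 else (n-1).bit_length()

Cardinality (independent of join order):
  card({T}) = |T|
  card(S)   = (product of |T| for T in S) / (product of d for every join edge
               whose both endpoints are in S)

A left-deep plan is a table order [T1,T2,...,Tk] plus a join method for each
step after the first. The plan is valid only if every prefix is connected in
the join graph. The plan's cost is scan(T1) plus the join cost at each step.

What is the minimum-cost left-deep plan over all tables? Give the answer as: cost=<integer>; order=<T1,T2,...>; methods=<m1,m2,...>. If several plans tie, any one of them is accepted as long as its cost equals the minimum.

cost=6480; order=B,A,C; methods=hash,hash

Selinger DP (subsets sized 1..n):
  {A}: scan cost=150, card=150
  {B}: scan cost=200, card=200
  {C}: scan cost=120, card=120
  {AB}: card=2000; try (A,hash)→2800, (B,merge)→3300, (B,nl_idx)→3350, (A,merge)→3350, (B,hash)→3500, (B,nl)→30150 …(+1); best=2800 via (A,hash)
  {AC}: card=9000; try (C,hash)→1980, (A,merge)→2430, (C,merge)→2460, (A,hash)→2640, (A,nl)→18120, (C,nl)→18150; best=1980 via (C,hash)
  {ABC}: card=120000; try (C,hash)→6480, (B,hash)→14180, (C,merge)→27760, (B,merge)→138780, (B,nl_idx)→193980, (C,nl)→242800 …(+1); best=6480 via (C,hash)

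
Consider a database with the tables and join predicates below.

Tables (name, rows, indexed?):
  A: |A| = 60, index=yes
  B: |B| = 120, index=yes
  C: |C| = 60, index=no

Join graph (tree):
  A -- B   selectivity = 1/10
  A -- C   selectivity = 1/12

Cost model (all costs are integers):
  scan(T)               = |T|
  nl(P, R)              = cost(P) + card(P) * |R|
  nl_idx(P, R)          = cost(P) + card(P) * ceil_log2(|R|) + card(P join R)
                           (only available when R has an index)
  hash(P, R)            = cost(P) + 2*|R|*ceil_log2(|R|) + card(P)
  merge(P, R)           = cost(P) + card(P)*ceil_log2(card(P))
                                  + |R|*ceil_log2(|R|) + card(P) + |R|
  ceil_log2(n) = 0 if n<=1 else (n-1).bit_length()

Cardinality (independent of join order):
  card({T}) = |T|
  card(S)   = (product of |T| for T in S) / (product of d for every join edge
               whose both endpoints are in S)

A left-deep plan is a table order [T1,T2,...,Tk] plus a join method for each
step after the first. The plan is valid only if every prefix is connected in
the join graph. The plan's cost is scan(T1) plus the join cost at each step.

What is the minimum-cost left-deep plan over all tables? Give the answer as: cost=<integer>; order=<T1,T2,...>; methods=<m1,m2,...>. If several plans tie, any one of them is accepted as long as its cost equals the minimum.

cost=2400; order=B,A,C; methods=hash,hash

Selinger DP (subsets sized 1..n):
  {A}: scan cost=60, card=60
  {B}: scan cost=120, card=120
  {C}: scan cost=60, card=60
  {AB}: card=720; try (A,hash)→960, (B,nl_idx)→1200, (B,merge)→1440, (A,merge)→1500, (A,nl_idx)→1560, (B,hash)→1800 …(+2); best=960 via (A,hash)
  {AC}: card=300; try (A,nl_idx)→720, (C,hash)→840, (A,hash)→840, (C,merge)→900, (A,merge)→900, (C,nl)→3660 …(+1); best=720 via (A,nl_idx)
  {ABC}: card=3600; try (C,hash)→2400, (B,hash)→2700, (B,merge)→4680, (B,nl_idx)→6420, (C,merge)→9300, (B,nl)→36720 …(+1); best=2400 via (C,hash)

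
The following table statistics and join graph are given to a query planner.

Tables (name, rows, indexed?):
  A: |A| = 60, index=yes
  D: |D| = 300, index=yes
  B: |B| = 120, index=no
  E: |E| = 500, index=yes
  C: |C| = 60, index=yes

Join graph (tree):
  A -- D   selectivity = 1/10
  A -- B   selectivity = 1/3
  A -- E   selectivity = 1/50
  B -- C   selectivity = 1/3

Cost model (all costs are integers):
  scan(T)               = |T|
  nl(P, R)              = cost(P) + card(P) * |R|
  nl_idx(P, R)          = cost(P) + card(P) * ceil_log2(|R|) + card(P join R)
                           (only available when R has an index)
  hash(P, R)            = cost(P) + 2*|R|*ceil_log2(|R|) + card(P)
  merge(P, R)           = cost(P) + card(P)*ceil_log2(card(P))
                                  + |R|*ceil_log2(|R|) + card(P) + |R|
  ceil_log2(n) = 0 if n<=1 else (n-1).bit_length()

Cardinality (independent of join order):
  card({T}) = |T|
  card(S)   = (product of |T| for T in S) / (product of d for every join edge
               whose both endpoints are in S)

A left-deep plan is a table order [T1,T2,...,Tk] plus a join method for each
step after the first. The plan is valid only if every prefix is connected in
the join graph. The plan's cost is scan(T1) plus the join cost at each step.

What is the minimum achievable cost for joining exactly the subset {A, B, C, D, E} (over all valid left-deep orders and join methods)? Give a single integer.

513600

Selinger DP over subsets of {A,B,C,D,E}:
  {A}: scan cost=60, card=60
  {D}: scan cost=300, card=300
  {B}: scan cost=120, card=120
  {E}: scan cost=500, card=500
  {C}: scan cost=60, card=60
  {AD}: card=1800; try (A,hash)→1320, (D,nl_idx)→2400, (D,merge)→3480, (A,merge)→3720, (A,nl_idx)→3900, (D,hash)→5520 …(+2); best=1320 via (A,hash)
  {AB}: card=2400; try (A,hash)→960, (B,merge)→1440, (A,merge)→1500, (B,hash)→1800, (A,nl_idx)→3240, (B,nl)→7260 …(+1); best=960 via (A,hash)
  {AE}: card=600; try (E,nl_idx)→1200, (A,hash)→1720, (A,nl_idx)→4100, (E,merge)→5480, (A,merge)→5920, (E,hash)→9120 …(+2); best=1200 via (E,nl_idx)
  {BC}: card=2400; try (C,hash)→960, (B,merge)→1440, (C,merge)→1500, (B,hash)→1800, (C,nl_idx)→3240, (B,nl)→7260 …(+1); best=960 via (C,hash)
  {ABD}: card=72000; try (B,hash)→4800, (D,hash)→8760, (B,merge)→23880, (D,merge)→35160, (D,nl_idx)→94560, (B,nl)→217320 …(+1); best=4800 via (B,hash)
  {ADE}: card=18000; try (D,hash)→7200, (D,merge)→10800, (E,hash)→12120, (D,nl_idx)→24600, (E,merge)→27920, (E,nl_idx)→35520 …(+2); best=7200 via (D,hash)
  {ABE}: card=24000; try (B,hash)→3480, (B,merge)→8760, (E,hash)→12360, (E,merge)→37160, (E,nl_idx)→46560, (B,nl)→73200 …(+1); best=3480 via (B,hash)
  {ABC}: card=48000; try (C,hash)→4080, (A,hash)→4080, (C,merge)→32580, (A,merge)→32580, (C,nl_idx)→63360, (A,nl_idx)→63360 …(+2); best=4080 via (C,hash)
  {ABDE}: card=720000; try (B,hash)→26880, (D,hash)→32880, (E,hash)→85800, (B,merge)→296160, (D,merge)→390480, (D,nl_idx)→939480 …(+5); best=26880 via (B,hash)
  {ABCD}: card=1440000; try (D,hash)→57480, (C,hash)→77520, (D,merge)→823080, (C,merge)→1301220, (D,nl_idx)→1876080, (C,nl_idx)→1876800 …(+2); best=57480 via (D,hash)
  {ABCE}: card=480000; try (C,hash)→28200, (E,hash)→61080, (C,merge)→387900, (C,nl_idx)→627480, (E,merge)→825080, (E,nl_idx)→916080 …(+2); best=28200 via (C,hash)
  {ABCDE}: card=14400000; try (D,hash)→513600, (C,hash)→747600, (E,hash)→1506480, (D,merge)→9631200, (C,merge)→15147300, (C,nl_idx)→18746880 …(+6); best=513600 via (D,hash)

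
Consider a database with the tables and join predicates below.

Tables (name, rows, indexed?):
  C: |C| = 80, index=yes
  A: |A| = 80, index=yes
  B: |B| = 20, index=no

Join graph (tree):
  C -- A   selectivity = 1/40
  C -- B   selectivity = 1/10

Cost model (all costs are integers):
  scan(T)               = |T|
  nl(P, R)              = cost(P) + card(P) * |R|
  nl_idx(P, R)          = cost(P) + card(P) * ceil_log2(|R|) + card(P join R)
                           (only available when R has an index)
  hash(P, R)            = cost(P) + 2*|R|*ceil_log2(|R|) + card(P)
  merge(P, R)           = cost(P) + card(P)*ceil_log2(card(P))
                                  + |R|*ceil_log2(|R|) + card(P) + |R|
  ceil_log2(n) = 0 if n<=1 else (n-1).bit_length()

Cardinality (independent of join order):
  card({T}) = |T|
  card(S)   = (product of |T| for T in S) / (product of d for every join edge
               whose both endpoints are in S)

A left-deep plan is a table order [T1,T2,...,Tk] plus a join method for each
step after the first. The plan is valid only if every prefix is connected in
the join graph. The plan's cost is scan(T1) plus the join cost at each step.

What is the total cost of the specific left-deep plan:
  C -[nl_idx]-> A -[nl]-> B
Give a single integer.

step 1: scan C: cost=80, card=80
step 2: join A via nl_idx
    card(P join A) = 80*80/(40) = 160
    cost = 80 + 80*7 + 160 = 800
step 3: join B via nl
    card(P join B) = 160*20/(10) = 320
    cost = 800 + 160*20 = 4000

4000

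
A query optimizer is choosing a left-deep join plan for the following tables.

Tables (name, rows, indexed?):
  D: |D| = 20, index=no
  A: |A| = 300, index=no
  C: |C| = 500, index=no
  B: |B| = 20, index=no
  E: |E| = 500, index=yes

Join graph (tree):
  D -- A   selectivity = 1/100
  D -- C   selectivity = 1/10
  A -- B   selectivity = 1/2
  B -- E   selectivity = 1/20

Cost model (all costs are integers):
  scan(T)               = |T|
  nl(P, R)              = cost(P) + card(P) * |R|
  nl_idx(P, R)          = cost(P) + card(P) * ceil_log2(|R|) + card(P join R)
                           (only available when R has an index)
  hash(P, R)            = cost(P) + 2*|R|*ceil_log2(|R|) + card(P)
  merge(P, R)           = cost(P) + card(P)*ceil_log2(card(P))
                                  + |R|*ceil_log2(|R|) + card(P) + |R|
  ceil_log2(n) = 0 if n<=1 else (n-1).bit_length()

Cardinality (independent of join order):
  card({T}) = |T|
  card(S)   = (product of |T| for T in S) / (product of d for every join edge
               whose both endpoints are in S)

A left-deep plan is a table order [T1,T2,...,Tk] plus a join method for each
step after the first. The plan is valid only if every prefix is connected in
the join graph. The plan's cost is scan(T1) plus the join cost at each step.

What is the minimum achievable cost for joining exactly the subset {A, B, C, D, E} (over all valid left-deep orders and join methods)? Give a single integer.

Selinger DP over subsets of {A,B,C,D,E}:
  {D}: scan cost=20, card=20
  {A}: scan cost=300, card=300
  {C}: scan cost=500, card=500
  {B}: scan cost=20, card=20
  {E}: scan cost=500, card=500
  {AD}: card=60; try (D,hash)→800, (A,merge)→3140, (D,merge)→3420, (A,hash)→5440, (A,nl)→6020, (D,nl)→6300; best=800 via (D,hash)
  {CD}: card=1000; try (D,hash)→1200, (C,merge)→5140, (D,merge)→5620, (C,hash)→9040, (C,nl)→10020, (D,nl)→10500; best=1200 via (D,hash)
  {AB}: card=3000; try (B,hash)→800, (A,merge)→3140, (B,merge)→3420, (A,hash)→5440, (A,nl)→6020, (B,nl)→6300; best=800 via (B,hash)
  {BE}: card=500; try (E,nl_idx)→700, (B,hash)→1200, (E,merge)→5140, (B,merge)→5620, (E,hash)→9040, (E,nl)→10020 …(+1); best=700 via (E,nl_idx)
  {ACD}: card=3000; try (C,merge)→6220, (A,hash)→7600, (C,hash)→9860, (A,merge)→15200, (C,nl)→30800, (A,nl)→301200; best=6220 via (C,merge)
  {ABD}: card=600; try (B,hash)→1060, (B,merge)→1340, (B,nl)→2000, (D,hash)→4000, (D,merge)→39920, (D,nl)→60800; best=1060 via (B,hash)
  {ABE}: card=75000; try (A,hash)→6600, (A,merge)→8700, (E,hash)→12800, (E,merge)→44800, (E,nl_idx)→102800, (A,nl)→150700 …(+1); best=6600 via (A,hash)
  {ABCD}: card=30000; try (B,hash)→9420, (C,hash)→10660, (C,merge)→12660, (B,merge)→45340, (B,nl)→66220, (C,nl)→301060; best=9420 via (B,hash)
  {ABDE}: card=15000; try (E,hash)→10660, (E,merge)→12660, (E,nl_idx)→21460, (D,hash)→81800, (E,nl)→301060, (D,merge)→1356720 …(+1); best=10660 via (E,hash)
  {ABCDE}: card=750000; try (C,hash)→34660, (E,hash)→48420, (C,merge)→240660, (E,merge)→494420, (E,nl_idx)→1029420, (C,nl)→7510660 …(+1); best=34660 via (C,hash)

34660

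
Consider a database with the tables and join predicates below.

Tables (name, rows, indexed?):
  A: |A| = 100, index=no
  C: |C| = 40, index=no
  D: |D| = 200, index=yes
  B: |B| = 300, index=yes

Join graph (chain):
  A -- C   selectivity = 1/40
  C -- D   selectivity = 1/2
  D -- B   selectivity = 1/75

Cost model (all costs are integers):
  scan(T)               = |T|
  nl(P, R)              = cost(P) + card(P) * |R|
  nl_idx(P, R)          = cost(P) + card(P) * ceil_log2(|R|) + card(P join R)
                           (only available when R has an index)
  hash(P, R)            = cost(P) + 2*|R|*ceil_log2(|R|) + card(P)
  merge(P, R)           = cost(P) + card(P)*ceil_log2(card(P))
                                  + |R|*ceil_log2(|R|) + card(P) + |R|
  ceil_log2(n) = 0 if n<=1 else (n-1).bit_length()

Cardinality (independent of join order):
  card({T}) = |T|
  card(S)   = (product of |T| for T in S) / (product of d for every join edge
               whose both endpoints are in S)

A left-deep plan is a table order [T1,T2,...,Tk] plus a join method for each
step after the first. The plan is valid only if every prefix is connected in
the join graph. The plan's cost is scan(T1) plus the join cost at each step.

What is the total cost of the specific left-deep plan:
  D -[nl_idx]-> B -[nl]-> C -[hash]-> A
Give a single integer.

step 1: scan D: cost=200, card=200
step 2: join B via nl_idx
    card(P join B) = 200*300/(75) = 800
    cost = 200 + 200*9 + 800 = 2800
step 3: join C via nl
    card(P join C) = 800*40/(2) = 16000
    cost = 2800 + 800*40 = 34800
step 4: join A via hash
    card(P join A) = 16000*100/(40) = 40000
    cost = 34800 + 2*100*7 + 16000 = 52200

52200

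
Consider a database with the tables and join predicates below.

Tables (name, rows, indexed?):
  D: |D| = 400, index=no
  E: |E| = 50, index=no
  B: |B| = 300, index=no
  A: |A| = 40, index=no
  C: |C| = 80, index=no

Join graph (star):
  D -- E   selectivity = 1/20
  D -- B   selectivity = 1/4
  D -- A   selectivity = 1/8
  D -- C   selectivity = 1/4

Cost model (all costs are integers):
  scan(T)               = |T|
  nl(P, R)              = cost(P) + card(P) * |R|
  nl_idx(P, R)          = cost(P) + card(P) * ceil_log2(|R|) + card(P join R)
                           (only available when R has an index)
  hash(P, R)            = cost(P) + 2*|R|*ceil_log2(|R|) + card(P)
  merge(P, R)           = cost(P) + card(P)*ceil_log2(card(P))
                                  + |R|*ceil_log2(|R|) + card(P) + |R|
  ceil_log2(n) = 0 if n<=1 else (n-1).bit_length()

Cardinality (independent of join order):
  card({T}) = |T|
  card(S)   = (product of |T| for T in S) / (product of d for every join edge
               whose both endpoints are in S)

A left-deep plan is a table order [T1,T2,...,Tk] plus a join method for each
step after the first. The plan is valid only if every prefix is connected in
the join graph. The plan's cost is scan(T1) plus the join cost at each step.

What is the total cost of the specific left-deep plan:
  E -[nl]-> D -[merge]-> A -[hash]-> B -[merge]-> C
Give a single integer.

7542370

step 1: scan E: cost=50, card=50
step 2: join D via nl
    card(P join D) = 50*400/(20) = 1000
    cost = 50 + 50*400 = 20050
step 3: join A via merge
    card(P join A) = 1000*40/(8) = 5000
    cost = 20050 + 1000*10 + 40*6 + 1000 + 40 = 31330
step 4: join B via hash
    card(P join B) = 5000*300/(4) = 375000
    cost = 31330 + 2*300*9 + 5000 = 41730
step 5: join C via merge
    card(P join C) = 375000*80/(4) = 7500000
    cost = 41730 + 375000*19 + 80*7 + 375000 + 80 = 7542370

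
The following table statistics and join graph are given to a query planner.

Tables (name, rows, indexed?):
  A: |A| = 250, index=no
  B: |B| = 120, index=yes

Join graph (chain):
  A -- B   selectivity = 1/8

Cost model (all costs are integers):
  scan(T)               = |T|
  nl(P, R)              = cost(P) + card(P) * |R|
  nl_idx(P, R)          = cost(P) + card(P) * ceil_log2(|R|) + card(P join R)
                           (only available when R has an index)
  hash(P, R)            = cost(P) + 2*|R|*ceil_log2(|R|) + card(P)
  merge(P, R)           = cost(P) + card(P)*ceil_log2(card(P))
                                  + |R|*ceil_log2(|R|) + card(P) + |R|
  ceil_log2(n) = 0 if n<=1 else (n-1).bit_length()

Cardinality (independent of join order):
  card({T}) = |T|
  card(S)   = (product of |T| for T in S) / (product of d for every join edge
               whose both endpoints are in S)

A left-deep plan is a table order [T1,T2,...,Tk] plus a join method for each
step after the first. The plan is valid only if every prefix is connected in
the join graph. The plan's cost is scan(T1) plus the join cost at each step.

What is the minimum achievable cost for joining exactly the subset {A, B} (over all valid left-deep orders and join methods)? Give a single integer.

2180

Selinger DP over subsets of {A,B}:
  {A}: scan cost=250, card=250
  {B}: scan cost=120, card=120
  {AB}: card=3750; try (B,hash)→2180, (A,merge)→3330, (B,merge)→3460, (A,hash)→4240, (B,nl_idx)→5750, (A,nl)→30120 …(+1); best=2180 via (B,hash)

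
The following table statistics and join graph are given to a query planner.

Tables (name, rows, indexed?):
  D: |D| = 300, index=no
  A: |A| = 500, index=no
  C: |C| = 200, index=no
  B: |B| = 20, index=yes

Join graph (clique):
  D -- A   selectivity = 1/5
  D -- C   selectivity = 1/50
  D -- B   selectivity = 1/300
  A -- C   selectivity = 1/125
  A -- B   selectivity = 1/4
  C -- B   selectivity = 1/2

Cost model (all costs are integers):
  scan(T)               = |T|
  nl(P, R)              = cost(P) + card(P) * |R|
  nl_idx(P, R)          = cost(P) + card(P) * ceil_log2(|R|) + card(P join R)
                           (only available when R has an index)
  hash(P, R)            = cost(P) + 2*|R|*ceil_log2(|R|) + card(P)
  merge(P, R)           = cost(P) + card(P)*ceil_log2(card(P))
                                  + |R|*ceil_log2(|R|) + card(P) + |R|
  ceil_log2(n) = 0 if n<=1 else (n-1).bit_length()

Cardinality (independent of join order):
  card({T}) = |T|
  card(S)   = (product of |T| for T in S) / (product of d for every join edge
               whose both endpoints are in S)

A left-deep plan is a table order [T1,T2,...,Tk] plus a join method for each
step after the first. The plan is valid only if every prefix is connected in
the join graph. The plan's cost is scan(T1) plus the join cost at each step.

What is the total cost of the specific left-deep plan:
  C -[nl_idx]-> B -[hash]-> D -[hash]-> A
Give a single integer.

step 1: scan C: cost=200, card=200
step 2: join B via nl_idx
    card(P join B) = 200*20/(2) = 2000
    cost = 200 + 200*5 + 2000 = 3200
step 3: join D via hash
    card(P join D) = 2000*300/(50*300) = 40
    cost = 3200 + 2*300*9 + 2000 = 10600
step 4: join A via hash
    card(P join A) = 40*500/(5*125*4) = 8
    cost = 10600 + 2*500*9 + 40 = 19640

19640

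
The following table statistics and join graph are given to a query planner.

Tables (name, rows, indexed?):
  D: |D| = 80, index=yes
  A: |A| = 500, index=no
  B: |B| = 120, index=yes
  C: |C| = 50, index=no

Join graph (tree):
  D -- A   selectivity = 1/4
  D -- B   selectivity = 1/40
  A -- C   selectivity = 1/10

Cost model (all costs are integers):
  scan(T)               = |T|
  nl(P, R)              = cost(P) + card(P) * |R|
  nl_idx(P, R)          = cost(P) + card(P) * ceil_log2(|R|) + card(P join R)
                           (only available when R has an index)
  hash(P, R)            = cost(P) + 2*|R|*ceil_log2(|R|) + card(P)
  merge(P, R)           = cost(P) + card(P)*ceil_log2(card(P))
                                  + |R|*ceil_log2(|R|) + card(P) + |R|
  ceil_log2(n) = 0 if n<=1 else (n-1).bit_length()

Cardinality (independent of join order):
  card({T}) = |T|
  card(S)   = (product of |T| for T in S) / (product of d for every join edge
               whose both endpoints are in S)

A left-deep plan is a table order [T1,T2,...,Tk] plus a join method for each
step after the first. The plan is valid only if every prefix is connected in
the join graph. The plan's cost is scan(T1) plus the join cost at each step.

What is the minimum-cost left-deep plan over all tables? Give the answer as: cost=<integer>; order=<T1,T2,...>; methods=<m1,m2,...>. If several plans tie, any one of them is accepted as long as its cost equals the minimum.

cost=38640; order=D,B,A,C; methods=nl_idx,merge,hash

Selinger DP (subsets sized 1..n):
  {D}: scan cost=80, card=80
  {A}: scan cost=500, card=500
  {B}: scan cost=120, card=120
  {C}: scan cost=50, card=50
  {AD}: card=10000; try (D,hash)→2120, (A,merge)→5720, (D,merge)→6140, (A,hash)→9160, (D,nl_idx)→14000, (A,nl)→40080 …(+1); best=2120 via (D,hash)
  {BD}: card=240; try (B,nl_idx)→880, (D,nl_idx)→1200, (D,hash)→1360, (B,merge)→1680, (D,merge)→1720, (B,hash)→1840 …(+2); best=880 via (B,nl_idx)
  {AC}: card=2500; try (C,hash)→1600, (A,merge)→5400, (C,merge)→5850, (A,hash)→9100, (A,nl)→25050, (C,nl)→25500; best=1600 via (C,hash)
  {ABD}: card=30000; try (A,merge)→8040, (A,hash)→10120, (B,hash)→13800, (B,nl_idx)→102120, (A,nl)→120880, (B,merge)→153080 …(+1); best=8040 via (A,merge)
  {ACD}: card=50000; try (D,hash)→5220, (C,hash)→12720, (D,merge)→34740, (D,nl_idx)→69100, (C,merge)→152470, (D,nl)→201600 …(+1); best=5220 via (D,hash)
  {ABCD}: card=150000; try (C,hash)→38640, (B,hash)→56900, (C,merge)→488390, (B,nl_idx)→505220, (B,merge)→856180, (C,nl)→1508040 …(+1); best=38640 via (C,hash)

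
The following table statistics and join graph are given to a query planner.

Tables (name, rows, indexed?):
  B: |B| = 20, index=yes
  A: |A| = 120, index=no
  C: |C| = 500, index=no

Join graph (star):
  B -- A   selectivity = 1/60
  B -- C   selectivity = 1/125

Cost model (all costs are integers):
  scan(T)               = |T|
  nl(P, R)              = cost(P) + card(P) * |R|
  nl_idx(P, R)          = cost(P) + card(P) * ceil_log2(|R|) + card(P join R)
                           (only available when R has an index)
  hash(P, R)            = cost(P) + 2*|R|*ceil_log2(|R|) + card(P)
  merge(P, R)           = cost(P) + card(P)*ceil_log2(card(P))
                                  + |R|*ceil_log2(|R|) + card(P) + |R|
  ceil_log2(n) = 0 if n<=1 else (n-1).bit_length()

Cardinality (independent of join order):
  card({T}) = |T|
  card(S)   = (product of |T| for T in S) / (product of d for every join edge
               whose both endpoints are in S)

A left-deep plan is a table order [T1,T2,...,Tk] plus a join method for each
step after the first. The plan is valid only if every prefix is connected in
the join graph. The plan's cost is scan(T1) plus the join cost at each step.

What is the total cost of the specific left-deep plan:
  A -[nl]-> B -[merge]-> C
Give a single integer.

step 1: scan A: cost=120, card=120
step 2: join B via nl
    card(P join B) = 120*20/(60) = 40
    cost = 120 + 120*20 = 2520
step 3: join C via merge
    card(P join C) = 40*500/(125) = 160
    cost = 2520 + 40*6 + 500*9 + 40 + 500 = 7800

7800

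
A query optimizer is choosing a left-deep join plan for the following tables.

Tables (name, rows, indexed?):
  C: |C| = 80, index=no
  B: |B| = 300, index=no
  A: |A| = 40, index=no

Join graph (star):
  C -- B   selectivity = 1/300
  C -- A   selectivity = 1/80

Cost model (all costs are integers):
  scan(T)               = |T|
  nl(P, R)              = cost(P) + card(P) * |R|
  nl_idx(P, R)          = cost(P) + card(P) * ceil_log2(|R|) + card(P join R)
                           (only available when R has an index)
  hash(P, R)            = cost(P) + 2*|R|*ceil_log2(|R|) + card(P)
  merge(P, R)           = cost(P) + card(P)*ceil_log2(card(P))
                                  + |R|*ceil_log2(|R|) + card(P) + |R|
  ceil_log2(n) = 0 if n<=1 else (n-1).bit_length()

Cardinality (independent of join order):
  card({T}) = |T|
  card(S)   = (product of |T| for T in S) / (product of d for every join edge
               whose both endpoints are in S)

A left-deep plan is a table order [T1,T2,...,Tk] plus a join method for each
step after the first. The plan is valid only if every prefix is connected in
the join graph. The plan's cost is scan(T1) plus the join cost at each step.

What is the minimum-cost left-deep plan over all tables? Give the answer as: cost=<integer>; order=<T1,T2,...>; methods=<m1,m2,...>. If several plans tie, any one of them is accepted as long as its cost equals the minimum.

Selinger DP (subsets sized 1..n):
  {C}: scan cost=80, card=80
  {B}: scan cost=300, card=300
  {A}: scan cost=40, card=40
  {BC}: card=80; try (C,hash)→1720, (B,merge)→3720, (C,merge)→3940, (B,hash)→5560, (B,nl)→24080, (C,nl)→24300; best=1720 via (C,hash)
  {AC}: card=40; try (A,hash)→640, (C,merge)→960, (A,merge)→1000, (C,hash)→1200, (C,nl)→3240, (A,nl)→3280; best=640 via (A,hash)
  {ABC}: card=40; try (A,hash)→2280, (A,merge)→2640, (B,merge)→3920, (A,nl)→4920, (B,hash)→6080, (B,nl)→12640; best=2280 via (A,hash)

cost=2280; order=B,C,A; methods=hash,hash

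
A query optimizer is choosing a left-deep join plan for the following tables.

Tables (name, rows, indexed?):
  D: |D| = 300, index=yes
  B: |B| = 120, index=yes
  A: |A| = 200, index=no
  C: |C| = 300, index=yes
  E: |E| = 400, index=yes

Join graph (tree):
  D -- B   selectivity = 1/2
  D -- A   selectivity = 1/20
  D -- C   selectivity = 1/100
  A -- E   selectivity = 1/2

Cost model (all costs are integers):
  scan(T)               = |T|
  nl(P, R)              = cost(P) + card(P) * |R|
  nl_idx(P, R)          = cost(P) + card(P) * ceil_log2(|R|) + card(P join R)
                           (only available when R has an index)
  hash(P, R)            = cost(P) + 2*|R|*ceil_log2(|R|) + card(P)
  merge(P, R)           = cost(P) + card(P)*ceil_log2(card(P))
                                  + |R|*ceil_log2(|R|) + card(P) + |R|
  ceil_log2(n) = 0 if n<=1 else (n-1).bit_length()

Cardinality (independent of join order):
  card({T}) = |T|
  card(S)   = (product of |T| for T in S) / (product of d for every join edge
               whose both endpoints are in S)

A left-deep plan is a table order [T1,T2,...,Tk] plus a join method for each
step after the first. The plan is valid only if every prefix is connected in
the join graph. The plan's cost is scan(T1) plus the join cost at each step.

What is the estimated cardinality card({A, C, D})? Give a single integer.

Tables in S: A(200), C(300), D(300)
Edges inside S: D-A(d=20), D-C(d=100)
numerator = 200 * 300 * 300 = 18000000
denominator = 20 * 100 = 2000
card(S) = 18000000 / 2000 = 9000

9000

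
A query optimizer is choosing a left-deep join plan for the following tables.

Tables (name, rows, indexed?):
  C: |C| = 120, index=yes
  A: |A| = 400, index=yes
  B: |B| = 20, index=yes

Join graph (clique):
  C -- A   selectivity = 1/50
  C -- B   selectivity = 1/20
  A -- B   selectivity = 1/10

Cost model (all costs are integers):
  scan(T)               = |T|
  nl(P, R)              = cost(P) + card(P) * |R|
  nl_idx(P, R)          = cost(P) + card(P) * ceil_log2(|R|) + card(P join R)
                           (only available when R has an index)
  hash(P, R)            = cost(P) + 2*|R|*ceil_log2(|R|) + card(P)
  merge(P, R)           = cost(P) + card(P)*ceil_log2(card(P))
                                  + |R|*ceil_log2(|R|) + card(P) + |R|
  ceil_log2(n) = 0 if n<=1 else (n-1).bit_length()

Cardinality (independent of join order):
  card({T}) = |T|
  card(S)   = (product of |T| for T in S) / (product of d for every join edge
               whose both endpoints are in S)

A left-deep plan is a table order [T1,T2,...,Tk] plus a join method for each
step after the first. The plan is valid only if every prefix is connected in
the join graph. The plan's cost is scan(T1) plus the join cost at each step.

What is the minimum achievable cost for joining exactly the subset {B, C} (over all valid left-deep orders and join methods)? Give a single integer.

Selinger DP over subsets of {B,C}:
  {C}: scan cost=120, card=120
  {B}: scan cost=20, card=20
  {BC}: card=120; try (C,nl_idx)→280, (B,hash)→440, (B,nl_idx)→840, (C,merge)→1100, (B,merge)→1200, (C,hash)→1720 …(+2); best=280 via (C,nl_idx)

280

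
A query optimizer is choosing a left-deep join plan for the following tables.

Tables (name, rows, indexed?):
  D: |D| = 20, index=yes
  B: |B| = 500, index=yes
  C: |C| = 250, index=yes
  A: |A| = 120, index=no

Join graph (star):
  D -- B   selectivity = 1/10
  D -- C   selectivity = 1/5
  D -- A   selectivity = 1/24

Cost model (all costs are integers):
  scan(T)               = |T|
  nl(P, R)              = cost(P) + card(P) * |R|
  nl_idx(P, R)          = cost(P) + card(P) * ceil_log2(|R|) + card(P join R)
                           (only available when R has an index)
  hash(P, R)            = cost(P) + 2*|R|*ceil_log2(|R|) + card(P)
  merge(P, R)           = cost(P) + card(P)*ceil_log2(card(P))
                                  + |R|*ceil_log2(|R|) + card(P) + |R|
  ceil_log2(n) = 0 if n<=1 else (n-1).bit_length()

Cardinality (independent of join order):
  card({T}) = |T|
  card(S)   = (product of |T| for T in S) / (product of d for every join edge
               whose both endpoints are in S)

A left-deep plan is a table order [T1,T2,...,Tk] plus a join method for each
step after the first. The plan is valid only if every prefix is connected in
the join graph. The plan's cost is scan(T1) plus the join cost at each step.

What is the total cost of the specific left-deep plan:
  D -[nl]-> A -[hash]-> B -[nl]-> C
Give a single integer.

1261520

step 1: scan D: cost=20, card=20
step 2: join A via nl
    card(P join A) = 20*120/(24) = 100
    cost = 20 + 20*120 = 2420
step 3: join B via hash
    card(P join B) = 100*500/(10) = 5000
    cost = 2420 + 2*500*9 + 100 = 11520
step 4: join C via nl
    card(P join C) = 5000*250/(5) = 250000
    cost = 11520 + 5000*250 = 1261520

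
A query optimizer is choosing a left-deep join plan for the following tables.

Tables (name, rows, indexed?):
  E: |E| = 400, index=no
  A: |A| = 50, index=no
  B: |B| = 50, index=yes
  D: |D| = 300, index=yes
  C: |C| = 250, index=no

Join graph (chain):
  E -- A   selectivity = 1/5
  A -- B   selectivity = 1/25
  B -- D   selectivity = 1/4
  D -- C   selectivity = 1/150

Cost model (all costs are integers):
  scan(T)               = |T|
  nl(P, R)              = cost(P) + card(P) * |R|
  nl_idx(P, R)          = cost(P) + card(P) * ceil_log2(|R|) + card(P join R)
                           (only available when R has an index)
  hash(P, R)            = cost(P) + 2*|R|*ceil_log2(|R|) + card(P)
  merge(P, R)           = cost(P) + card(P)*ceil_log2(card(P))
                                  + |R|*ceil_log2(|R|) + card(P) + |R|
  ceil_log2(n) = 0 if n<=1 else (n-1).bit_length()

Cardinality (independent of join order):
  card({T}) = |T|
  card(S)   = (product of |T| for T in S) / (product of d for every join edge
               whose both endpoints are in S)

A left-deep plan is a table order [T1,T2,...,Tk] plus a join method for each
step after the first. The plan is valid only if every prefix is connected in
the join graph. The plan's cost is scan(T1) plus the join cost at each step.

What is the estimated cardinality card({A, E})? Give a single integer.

Tables in S: A(50), E(400)
Edges inside S: E-A(d=5)
numerator = 50 * 400 = 20000
denominator = 5 = 5
card(S) = 20000 / 5 = 4000

4000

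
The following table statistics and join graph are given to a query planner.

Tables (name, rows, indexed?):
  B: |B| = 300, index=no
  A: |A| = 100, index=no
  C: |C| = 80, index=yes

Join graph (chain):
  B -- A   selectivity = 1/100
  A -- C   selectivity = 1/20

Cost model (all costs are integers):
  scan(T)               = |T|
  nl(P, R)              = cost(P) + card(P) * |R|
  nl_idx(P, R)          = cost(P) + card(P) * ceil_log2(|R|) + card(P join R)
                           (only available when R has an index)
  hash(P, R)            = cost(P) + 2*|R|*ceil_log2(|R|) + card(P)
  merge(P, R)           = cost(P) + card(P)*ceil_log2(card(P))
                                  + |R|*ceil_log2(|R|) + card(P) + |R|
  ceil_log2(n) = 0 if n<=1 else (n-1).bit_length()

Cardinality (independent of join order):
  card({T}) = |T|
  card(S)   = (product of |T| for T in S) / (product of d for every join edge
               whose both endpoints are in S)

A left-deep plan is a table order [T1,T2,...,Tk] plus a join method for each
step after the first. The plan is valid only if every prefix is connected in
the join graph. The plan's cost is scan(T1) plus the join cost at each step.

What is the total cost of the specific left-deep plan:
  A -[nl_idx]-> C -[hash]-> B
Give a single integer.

7000

step 1: scan A: cost=100, card=100
step 2: join C via nl_idx
    card(P join C) = 100*80/(20) = 400
    cost = 100 + 100*7 + 400 = 1200
step 3: join B via hash
    card(P join B) = 400*300/(100) = 1200
    cost = 1200 + 2*300*9 + 400 = 7000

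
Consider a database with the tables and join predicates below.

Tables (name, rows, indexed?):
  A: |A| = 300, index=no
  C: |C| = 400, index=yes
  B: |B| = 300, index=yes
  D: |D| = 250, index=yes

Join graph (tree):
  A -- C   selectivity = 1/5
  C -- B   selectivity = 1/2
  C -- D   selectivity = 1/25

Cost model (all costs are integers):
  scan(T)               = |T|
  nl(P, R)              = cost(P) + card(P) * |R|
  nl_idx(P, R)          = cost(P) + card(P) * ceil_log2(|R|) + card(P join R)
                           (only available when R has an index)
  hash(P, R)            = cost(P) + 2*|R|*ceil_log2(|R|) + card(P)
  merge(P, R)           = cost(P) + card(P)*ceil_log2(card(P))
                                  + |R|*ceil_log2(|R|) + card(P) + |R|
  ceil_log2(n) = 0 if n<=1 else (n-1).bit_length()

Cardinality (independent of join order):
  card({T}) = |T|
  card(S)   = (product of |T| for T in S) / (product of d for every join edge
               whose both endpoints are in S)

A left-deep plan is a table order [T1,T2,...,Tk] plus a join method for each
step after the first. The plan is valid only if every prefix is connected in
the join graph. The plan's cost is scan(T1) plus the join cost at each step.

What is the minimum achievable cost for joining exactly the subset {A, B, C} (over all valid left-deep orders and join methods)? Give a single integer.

Selinger DP over subsets of {A,B,C}:
  {A}: scan cost=300, card=300
  {C}: scan cost=400, card=400
  {B}: scan cost=300, card=300
  {AC}: card=24000; try (A,hash)→6200, (C,merge)→7300, (A,merge)→7400, (C,hash)→7800, (C,nl_idx)→27000, (C,nl)→120300 …(+1); best=6200 via (A,hash)
  {BC}: card=60000; try (B,hash)→6200, (C,merge)→7300, (B,merge)→7400, (C,hash)→7800, (C,nl_idx)→63000, (B,nl_idx)→64000 …(+2); best=6200 via (B,hash)
  {ABC}: card=3600000; try (B,hash)→35600, (A,hash)→71600, (B,merge)→393200, (A,merge)→1029200, (B,nl_idx)→3822200, (B,nl)→7206200 …(+1); best=35600 via (B,hash)

35600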